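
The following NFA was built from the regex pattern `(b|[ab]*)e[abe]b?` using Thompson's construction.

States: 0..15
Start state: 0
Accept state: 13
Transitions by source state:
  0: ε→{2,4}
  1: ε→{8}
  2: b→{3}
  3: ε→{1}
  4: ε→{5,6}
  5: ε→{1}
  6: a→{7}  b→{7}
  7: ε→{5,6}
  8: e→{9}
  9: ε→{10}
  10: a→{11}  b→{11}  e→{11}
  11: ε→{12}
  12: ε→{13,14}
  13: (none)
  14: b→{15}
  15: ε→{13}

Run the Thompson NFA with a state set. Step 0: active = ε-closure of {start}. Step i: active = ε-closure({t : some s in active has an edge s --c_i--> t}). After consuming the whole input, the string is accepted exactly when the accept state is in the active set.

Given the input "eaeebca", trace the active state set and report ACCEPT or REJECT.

Answer: REJECT

Trace:
start: ε-closure({0}) = {0,1,2,4,5,6,8}
'e' @ 1: {9,10}
'a' @ 2: {11,12,13,14}  (accept∈set)
'e' @ 3: {}  — dead — no transitions
rest 'ebca' ignored (set empty)
after full input: {}  (accept=13 not in)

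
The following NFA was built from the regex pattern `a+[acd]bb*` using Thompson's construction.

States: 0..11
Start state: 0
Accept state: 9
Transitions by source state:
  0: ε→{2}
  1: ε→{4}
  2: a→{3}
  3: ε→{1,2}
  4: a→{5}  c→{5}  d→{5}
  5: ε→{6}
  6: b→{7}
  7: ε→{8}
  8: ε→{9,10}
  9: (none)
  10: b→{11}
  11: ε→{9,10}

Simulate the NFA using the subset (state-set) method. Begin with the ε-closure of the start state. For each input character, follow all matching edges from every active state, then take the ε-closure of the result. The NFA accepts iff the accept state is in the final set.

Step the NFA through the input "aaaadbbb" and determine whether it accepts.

Answer: ACCEPT

Steps:
initial (ε-close {0}): {0,2}
'a' @ 1: {1,2,3,4}
'a' @ 2: {1,2,3,4,5,6}
'a' @ 3: {1,2,3,4,5,6}
'a' @ 4: {1,2,3,4,5,6}
'd' @ 5: {5,6}
'b' @ 6: {7,8,9,10}  (accept∈set)
'b' @ 7: {9,10,11}  (accept∈set)
'b' @ 8: {9,10,11}  (accept∈set)
end set {9,10,11} — state 9 in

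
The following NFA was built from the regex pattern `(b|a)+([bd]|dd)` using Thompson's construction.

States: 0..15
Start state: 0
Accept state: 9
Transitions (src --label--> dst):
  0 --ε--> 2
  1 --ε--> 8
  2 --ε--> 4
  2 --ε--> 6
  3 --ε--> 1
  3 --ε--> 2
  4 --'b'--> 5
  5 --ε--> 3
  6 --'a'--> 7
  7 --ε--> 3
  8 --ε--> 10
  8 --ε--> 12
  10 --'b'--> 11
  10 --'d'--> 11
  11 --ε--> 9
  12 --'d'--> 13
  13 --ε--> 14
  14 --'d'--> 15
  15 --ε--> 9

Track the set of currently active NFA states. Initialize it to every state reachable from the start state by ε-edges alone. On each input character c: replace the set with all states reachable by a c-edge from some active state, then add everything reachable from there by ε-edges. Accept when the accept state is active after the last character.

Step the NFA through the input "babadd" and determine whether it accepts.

Answer: ACCEPT

Trace:
initial (ε-close {0}): {0,2,4,6}
'b' @ 1: {1,2,3,4,5,6,8,10,12}
'a' @ 2: {1,2,3,4,6,7,8,10,12}
'b' @ 3: {1,2,3,4,5,6,8,9,10,11,12}  ✓accept
'a' @ 4: {1,2,3,4,6,7,8,10,12}
'd' @ 5: {9,11,13,14}  ✓accept
'd' @ 6: {9,15}  ✓accept
end set {9,15} — state 9 in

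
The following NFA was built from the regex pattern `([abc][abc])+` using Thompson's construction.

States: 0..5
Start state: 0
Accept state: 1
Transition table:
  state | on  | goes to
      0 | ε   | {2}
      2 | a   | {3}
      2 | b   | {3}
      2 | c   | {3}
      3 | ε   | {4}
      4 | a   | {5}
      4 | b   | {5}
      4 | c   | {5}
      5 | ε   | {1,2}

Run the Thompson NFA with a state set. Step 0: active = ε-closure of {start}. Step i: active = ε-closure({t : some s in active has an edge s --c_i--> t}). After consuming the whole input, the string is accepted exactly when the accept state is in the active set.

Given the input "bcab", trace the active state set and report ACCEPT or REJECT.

Answer: ACCEPT

Derivation:
initial (ε-close {0}): {0,2}
'b' @ 1: {3,4}
'c' @ 2: {1,2,5}  [accepting]
'a' @ 3: {3,4}
'b' @ 4: {1,2,5}  [accepting]
after full input: {1,2,5}  (accept=1 in)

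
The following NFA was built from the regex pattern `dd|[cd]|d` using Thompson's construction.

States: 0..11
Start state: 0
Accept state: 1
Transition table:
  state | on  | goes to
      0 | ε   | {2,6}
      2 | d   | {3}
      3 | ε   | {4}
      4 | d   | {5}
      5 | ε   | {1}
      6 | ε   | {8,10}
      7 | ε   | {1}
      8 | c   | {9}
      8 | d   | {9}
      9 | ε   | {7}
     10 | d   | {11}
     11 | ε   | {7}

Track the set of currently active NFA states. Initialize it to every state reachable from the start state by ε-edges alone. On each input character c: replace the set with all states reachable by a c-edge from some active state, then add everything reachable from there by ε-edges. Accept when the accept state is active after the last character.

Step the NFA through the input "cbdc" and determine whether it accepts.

initial (ε-close {0}): {0,2,6,8,10}
'c' @ 1: {1,7,9}  ✓accept
'b' @ 2: {}  — dead — no transitions
rest 'dc' ignored (set empty)
end set {} — state 1 not in

Answer: REJECT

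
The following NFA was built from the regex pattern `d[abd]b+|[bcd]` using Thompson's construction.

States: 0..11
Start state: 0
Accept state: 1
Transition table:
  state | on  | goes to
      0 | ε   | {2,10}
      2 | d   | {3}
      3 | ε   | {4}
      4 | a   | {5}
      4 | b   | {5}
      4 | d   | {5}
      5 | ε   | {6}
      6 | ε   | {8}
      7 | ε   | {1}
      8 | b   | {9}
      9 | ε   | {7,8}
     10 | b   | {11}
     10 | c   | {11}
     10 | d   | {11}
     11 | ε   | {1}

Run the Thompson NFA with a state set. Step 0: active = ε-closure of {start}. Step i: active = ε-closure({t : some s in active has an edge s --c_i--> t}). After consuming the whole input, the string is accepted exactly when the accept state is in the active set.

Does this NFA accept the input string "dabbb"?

Answer: ACCEPT

Derivation:
initial (ε-close {0}): {0,2,10}
'd' @ 1: {1,3,4,11}  [accepting]
'a' @ 2: {5,6,8}
'b' @ 3: {1,7,8,9}  [accepting]
'b' @ 4: {1,7,8,9}  [accepting]
'b' @ 5: {1,7,8,9}  [accepting]
after full input: {1,7,8,9}  (accept=1 in)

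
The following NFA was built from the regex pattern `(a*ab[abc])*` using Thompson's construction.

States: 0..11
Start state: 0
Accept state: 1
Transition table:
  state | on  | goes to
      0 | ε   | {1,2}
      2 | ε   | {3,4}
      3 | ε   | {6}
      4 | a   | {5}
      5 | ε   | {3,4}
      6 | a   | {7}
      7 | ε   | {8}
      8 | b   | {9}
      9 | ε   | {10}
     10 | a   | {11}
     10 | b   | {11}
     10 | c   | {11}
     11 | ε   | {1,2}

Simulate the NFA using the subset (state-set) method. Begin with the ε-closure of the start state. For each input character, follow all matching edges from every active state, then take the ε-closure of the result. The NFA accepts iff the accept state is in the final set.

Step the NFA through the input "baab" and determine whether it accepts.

start: ε-closure({0}) = {0,1,2,3,4,6}
'b' @ 1: {}  — dead — no transitions
rest 'aab' ignored (set empty)
final: {}; accept 1 not in set

Answer: REJECT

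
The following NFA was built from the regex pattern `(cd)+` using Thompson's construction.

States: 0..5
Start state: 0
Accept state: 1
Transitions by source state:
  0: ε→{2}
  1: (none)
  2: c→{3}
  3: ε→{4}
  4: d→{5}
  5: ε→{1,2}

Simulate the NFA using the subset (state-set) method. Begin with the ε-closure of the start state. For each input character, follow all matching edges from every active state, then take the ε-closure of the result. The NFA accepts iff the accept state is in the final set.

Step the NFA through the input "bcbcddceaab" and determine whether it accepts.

Answer: REJECT

Trace:
initial (ε-close {0}): {0,2}
'b' @ 1: {}  — dead — no transitions
rest 'cbcddceaab' ignored (set empty)
end set {} — state 1 not in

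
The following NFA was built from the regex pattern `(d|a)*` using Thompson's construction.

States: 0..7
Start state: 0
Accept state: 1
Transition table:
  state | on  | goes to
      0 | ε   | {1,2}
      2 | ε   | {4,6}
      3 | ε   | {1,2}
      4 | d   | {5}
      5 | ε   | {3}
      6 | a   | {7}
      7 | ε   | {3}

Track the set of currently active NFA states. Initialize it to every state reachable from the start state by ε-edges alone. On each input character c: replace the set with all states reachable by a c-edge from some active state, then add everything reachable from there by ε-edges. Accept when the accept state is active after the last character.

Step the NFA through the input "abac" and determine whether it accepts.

Answer: REJECT

Derivation:
initial (ε-close {0}): {0,1,2,4,6}
'a' @ 1: {1,2,3,4,6,7}  (accept∈set)
'b' @ 2: {}  — dead — no transitions
rest 'ac' ignored (set empty)
after full input: {}  (accept=1 not in)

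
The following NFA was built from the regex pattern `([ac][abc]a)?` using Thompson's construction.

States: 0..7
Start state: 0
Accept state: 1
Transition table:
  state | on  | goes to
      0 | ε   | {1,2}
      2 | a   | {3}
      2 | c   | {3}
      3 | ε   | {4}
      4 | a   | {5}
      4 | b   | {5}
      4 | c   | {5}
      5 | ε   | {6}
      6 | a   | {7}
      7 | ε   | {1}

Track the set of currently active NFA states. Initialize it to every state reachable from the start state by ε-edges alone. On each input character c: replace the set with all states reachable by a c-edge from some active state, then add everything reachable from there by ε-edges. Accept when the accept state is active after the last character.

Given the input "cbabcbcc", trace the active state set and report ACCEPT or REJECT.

Answer: REJECT

Trace:
start: ε-closure({0}) = {0,1,2}
'c' @ 1: {3,4}
'b' @ 2: {5,6}
'a' @ 3: {1,7}  [accepting]
'b' @ 4: {}  — dead — no transitions
rest 'cbcc' ignored (set empty)
end set {} — state 1 not in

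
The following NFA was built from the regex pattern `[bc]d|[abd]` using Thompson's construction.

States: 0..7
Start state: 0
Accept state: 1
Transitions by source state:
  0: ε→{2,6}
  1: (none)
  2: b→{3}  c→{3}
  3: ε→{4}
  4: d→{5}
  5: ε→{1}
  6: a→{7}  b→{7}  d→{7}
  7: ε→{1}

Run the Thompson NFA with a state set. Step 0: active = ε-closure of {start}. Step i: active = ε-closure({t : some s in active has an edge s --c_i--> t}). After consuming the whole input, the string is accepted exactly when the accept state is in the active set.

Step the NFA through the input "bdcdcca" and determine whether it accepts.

S₀ = ε-closure({0}) = {0,2,6}
'b' @ 1: {1,3,4,7}  ✓accept
'd' @ 2: {1,5}  ✓accept
'c' @ 3: {}  — state set empty
rest 'dcca' ignored (set empty)
after full input: {}  (accept=1 not in)

Answer: REJECT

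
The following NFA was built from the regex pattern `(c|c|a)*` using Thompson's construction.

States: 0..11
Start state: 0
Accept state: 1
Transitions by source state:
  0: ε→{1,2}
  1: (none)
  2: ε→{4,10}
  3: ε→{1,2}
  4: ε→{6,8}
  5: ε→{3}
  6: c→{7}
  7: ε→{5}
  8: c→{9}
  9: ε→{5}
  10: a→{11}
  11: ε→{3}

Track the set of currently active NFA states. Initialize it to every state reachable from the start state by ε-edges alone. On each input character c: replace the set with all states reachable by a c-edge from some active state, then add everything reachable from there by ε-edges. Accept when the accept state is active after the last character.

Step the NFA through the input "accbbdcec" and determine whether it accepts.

Answer: REJECT

Steps:
initial (ε-close {0}): {0,1,2,4,6,8,10}
'a' @ 1: {1,2,3,4,6,8,10,11}  [accepting]
'c' @ 2: {1,2,3,4,5,6,7,8,9,10}  [accepting]
'c' @ 3: {1,2,3,4,5,6,7,8,9,10}  [accepting]
'b' @ 4: {}  — dead — no transitions
rest 'bdcec' ignored (set empty)
final: {}; accept 1 not in set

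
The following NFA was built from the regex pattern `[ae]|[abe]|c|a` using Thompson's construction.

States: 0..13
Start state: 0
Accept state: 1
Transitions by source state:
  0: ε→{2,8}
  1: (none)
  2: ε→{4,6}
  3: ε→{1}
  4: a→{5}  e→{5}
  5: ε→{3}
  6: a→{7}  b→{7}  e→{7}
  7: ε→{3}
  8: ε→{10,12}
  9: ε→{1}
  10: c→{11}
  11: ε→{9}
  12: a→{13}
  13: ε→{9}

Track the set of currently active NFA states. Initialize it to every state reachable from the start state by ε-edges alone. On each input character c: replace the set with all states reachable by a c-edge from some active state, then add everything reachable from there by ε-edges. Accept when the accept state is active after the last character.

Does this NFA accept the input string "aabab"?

initial (ε-close {0}): {0,2,4,6,8,10,12}
'a' @ 1: {1,3,5,7,9,13}  (accept∈set)
'a' @ 2: {}  — dead — no transitions
rest 'bab' ignored (set empty)
final: {}; accept 1 not in set

Answer: REJECT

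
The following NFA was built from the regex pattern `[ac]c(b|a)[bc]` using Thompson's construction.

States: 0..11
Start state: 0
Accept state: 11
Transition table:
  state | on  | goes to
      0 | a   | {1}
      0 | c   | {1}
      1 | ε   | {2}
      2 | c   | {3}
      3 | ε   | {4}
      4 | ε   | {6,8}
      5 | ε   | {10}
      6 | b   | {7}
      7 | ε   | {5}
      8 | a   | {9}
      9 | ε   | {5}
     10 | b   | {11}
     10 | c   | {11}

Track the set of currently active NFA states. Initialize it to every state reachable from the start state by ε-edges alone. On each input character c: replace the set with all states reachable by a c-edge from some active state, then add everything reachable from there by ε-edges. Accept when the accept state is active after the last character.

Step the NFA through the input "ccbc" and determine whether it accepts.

initial (ε-close {0}): {0}
'c' @ 1: {1,2}
'c' @ 2: {3,4,6,8}
'b' @ 3: {5,7,10}
'c' @ 4: {11}  [accepting]
end set {11} — state 11 in

Answer: ACCEPT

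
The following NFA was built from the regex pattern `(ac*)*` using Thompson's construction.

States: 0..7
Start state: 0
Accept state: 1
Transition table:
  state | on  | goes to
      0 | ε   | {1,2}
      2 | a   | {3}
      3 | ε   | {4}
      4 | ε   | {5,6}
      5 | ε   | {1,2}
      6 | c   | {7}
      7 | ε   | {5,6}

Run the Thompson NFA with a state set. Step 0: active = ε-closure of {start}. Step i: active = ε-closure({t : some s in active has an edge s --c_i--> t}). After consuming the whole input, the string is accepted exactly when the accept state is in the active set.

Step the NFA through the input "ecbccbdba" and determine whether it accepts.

Answer: REJECT

Derivation:
initial (ε-close {0}): {0,1,2}
'e' @ 1: {}  — no active states
rest 'cbccbdba' ignored (set empty)
end set {} — state 1 not in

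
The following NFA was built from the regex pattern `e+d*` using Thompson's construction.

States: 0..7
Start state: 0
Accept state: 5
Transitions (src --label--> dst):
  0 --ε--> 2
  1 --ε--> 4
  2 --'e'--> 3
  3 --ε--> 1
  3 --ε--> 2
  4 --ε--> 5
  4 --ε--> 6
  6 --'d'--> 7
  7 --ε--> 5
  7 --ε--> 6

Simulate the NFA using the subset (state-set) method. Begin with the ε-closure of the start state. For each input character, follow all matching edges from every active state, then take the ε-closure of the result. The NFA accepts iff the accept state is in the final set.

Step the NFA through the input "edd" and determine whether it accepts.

initial (ε-close {0}): {0,2}
'e' @ 1: {1,2,3,4,5,6}  (accept∈set)
'd' @ 2: {5,6,7}  (accept∈set)
'd' @ 3: {5,6,7}  (accept∈set)
after full input: {5,6,7}  (accept=5 in)

Answer: ACCEPT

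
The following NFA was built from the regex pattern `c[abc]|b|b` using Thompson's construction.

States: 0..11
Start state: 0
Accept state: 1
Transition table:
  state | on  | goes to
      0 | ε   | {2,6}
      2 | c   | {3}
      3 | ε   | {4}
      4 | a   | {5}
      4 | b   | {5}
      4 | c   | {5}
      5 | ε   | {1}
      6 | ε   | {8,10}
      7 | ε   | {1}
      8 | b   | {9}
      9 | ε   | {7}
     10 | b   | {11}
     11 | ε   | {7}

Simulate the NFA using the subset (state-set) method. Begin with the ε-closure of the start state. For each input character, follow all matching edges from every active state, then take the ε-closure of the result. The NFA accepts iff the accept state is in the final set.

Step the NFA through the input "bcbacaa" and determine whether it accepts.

Answer: REJECT

Derivation:
start: ε-closure({0}) = {0,2,6,8,10}
'b' @ 1: {1,7,9,11}  ✓accept
'c' @ 2: {}  — dead — no transitions
rest 'bacaa' ignored (set empty)
after full input: {}  (accept=1 not in)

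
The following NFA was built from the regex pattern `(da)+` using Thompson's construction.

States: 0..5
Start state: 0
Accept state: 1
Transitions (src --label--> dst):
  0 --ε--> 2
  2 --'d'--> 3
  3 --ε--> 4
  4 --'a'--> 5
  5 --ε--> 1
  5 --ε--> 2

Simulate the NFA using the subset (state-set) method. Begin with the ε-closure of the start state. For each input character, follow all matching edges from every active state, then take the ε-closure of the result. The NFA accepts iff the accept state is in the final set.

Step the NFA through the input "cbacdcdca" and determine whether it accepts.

start: ε-closure({0}) = {0,2}
'c' @ 1: {}  — no active states
rest 'bacdcdca' ignored (set empty)
end set {} — state 1 not in

Answer: REJECT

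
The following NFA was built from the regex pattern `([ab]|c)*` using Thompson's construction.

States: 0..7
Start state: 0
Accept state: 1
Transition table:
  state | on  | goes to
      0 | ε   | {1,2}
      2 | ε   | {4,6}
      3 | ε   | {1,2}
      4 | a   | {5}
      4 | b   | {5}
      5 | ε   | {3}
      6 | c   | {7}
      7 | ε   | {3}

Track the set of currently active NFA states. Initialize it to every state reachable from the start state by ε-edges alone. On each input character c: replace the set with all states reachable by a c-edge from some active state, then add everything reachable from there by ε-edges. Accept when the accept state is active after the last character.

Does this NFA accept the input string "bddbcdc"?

Answer: REJECT

Steps:
S₀ = ε-closure({0}) = {0,1,2,4,6}
'b' @ 1: {1,2,3,4,5,6}  [accepting]
'd' @ 2: {}  — no active states
rest 'dbcdc' ignored (set empty)
after full input: {}  (accept=1 not in)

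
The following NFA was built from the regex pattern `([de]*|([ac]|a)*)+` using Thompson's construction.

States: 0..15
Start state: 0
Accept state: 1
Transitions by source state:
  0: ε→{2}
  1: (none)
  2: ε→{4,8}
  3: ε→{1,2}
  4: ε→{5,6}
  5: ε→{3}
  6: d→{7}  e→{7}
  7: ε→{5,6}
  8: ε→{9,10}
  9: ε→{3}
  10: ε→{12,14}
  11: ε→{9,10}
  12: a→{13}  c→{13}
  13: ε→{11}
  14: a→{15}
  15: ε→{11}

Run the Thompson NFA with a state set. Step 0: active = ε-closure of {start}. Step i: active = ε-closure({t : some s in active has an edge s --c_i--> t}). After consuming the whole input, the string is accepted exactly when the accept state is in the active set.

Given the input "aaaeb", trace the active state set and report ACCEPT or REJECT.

Answer: REJECT

Trace:
start: ε-closure({0}) = {0,1,2,3,4,5,6,8,9,10,12,14}
'a' @ 1: {1,2,3,4,5,6,8,9,10,11,12,13,14,15}  [accepting]
'a' @ 2: {1,2,3,4,5,6,8,9,10,11,12,13,14,15}  [accepting]
'a' @ 3: {1,2,3,4,5,6,8,9,10,11,12,13,14,15}  [accepting]
'e' @ 4: {1,2,3,4,5,6,7,8,9,10,12,14}  [accepting]
'b' @ 5: {}  — state set empty
end set {} — state 1 not in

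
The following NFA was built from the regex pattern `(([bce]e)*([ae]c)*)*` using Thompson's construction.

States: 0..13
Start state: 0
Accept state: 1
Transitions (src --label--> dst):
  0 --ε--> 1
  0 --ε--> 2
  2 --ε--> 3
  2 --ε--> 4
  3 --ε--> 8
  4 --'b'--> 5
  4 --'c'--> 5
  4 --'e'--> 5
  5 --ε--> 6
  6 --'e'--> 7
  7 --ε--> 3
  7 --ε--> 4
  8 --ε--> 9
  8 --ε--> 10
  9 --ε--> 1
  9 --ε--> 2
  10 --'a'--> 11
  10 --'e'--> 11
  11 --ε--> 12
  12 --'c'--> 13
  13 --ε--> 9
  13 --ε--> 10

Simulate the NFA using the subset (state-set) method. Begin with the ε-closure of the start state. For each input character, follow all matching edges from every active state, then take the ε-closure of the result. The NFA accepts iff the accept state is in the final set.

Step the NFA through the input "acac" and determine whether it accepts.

Answer: ACCEPT

Trace:
initial (ε-close {0}): {0,1,2,3,4,8,9,10}
'a' @ 1: {11,12}
'c' @ 2: {1,2,3,4,8,9,10,13}  ✓accept
'a' @ 3: {11,12}
'c' @ 4: {1,2,3,4,8,9,10,13}  ✓accept
end set {1,2,3,4,8,9,10,13} — state 1 in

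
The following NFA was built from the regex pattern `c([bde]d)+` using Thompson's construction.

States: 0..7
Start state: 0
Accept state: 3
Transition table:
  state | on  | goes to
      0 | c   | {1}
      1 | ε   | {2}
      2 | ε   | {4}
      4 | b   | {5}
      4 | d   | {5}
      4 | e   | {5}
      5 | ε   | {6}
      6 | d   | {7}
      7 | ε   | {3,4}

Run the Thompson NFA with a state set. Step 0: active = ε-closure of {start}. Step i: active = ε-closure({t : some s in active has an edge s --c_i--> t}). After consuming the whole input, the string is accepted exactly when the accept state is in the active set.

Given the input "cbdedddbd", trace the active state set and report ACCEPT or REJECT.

Answer: ACCEPT

Derivation:
initial (ε-close {0}): {0}
'c' @ 1: {1,2,4}
'b' @ 2: {5,6}
'd' @ 3: {3,4,7}  ✓accept
'e' @ 4: {5,6}
'd' @ 5: {3,4,7}  ✓accept
'd' @ 6: {5,6}
'd' @ 7: {3,4,7}  ✓accept
'b' @ 8: {5,6}
'd' @ 9: {3,4,7}  ✓accept
end set {3,4,7} — state 3 in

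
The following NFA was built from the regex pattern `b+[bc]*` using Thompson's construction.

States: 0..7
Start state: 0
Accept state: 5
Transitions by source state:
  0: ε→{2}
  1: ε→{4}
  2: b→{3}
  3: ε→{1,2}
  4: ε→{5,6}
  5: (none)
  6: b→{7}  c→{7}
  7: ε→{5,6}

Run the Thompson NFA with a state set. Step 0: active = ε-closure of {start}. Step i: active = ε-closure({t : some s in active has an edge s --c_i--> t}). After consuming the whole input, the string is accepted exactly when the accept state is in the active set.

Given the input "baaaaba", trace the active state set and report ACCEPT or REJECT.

Answer: REJECT

Trace:
S₀ = ε-closure({0}) = {0,2}
'b' @ 1: {1,2,3,4,5,6}  ✓accept
'a' @ 2: {}  — dead — no transitions
rest 'aaaba' ignored (set empty)
end set {} — state 5 not in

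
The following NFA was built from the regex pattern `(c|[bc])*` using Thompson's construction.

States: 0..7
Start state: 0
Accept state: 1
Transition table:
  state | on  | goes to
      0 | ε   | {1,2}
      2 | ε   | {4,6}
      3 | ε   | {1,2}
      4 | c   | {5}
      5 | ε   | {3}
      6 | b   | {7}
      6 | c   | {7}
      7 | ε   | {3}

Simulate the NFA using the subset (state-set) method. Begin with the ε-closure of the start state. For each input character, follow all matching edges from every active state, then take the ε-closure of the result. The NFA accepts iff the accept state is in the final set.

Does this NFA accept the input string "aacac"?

Answer: REJECT

Steps:
S₀ = ε-closure({0}) = {0,1,2,4,6}
'a' @ 1: {}  — no active states
rest 'acac' ignored (set empty)
end set {} — state 1 not in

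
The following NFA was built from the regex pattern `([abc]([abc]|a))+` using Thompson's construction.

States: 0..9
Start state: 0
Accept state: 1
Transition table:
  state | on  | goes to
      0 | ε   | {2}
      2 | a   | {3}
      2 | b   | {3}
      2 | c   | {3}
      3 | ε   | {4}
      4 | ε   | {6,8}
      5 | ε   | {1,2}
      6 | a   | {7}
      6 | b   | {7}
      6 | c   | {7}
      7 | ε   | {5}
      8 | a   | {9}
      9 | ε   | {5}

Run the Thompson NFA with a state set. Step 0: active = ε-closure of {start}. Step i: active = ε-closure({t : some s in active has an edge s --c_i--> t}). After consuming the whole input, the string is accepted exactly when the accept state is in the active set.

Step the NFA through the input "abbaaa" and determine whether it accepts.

Answer: ACCEPT

Derivation:
initial (ε-close {0}): {0,2}
'a' @ 1: {3,4,6,8}
'b' @ 2: {1,2,5,7}  ✓accept
'b' @ 3: {3,4,6,8}
'a' @ 4: {1,2,5,7,9}  ✓accept
'a' @ 5: {3,4,6,8}
'a' @ 6: {1,2,5,7,9}  ✓accept
after full input: {1,2,5,7,9}  (accept=1 in)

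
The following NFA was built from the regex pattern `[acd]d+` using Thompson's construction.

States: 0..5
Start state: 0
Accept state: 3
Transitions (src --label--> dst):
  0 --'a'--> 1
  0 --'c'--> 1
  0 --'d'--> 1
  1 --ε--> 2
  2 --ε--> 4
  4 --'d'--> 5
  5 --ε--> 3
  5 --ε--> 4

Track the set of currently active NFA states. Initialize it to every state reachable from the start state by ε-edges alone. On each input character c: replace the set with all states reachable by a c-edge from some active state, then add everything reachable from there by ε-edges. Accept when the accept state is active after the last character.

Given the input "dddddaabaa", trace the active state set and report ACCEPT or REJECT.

start: ε-closure({0}) = {0}
'd' @ 1: {1,2,4}
'd' @ 2: {3,4,5}  (accept∈set)
'd' @ 3: {3,4,5}  (accept∈set)
'd' @ 4: {3,4,5}  (accept∈set)
'd' @ 5: {3,4,5}  (accept∈set)
'a' @ 6: {}  — no active states
rest 'abaa' ignored (set empty)
after full input: {}  (accept=3 not in)

Answer: REJECT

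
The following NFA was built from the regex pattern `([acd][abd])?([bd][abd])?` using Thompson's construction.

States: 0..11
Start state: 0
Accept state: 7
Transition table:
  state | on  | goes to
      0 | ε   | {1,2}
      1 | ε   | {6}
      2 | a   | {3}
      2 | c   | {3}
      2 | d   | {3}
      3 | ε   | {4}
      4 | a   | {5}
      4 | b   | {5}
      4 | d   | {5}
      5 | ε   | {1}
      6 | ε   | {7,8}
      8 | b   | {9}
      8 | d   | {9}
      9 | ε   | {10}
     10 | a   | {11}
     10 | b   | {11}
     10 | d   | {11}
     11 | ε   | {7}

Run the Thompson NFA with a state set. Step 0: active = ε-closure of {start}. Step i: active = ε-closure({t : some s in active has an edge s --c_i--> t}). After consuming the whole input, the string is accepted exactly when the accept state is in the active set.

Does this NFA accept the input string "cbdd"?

initial (ε-close {0}): {0,1,2,6,7,8}
'c' @ 1: {3,4}
'b' @ 2: {1,5,6,7,8}  [accepting]
'd' @ 3: {9,10}
'd' @ 4: {7,11}  [accepting]
end set {7,11} — state 7 in

Answer: ACCEPT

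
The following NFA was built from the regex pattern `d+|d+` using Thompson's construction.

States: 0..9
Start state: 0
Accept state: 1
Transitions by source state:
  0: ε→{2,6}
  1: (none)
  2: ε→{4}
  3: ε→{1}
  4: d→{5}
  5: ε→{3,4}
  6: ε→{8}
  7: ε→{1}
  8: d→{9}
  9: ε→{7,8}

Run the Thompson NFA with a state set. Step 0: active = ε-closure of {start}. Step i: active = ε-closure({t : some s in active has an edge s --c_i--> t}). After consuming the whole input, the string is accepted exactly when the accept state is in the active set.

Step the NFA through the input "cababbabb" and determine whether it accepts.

Answer: REJECT

Steps:
S₀ = ε-closure({0}) = {0,2,4,6,8}
'c' @ 1: {}  — dead — no transitions
rest 'ababbabb' ignored (set empty)
final: {}; accept 1 not in set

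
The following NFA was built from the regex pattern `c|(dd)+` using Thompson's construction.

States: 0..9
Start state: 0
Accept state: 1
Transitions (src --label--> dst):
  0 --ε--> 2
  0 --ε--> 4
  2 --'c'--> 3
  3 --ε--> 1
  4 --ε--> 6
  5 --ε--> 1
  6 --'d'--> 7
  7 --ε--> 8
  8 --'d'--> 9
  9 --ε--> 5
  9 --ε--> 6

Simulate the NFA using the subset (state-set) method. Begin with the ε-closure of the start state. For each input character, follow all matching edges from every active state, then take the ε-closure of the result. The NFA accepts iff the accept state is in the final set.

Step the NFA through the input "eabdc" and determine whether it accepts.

Answer: REJECT

Derivation:
initial (ε-close {0}): {0,2,4,6}
'e' @ 1: {}  — dead — no transitions
rest 'abdc' ignored (set empty)
after full input: {}  (accept=1 not in)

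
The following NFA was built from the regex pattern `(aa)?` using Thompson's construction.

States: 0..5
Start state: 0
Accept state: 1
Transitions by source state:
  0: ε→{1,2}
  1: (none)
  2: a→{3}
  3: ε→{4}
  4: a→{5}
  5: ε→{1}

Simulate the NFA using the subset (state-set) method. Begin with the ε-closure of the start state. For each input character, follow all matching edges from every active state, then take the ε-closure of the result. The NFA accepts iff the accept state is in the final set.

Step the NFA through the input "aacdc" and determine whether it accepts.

Answer: REJECT

Derivation:
S₀ = ε-closure({0}) = {0,1,2}
'a' @ 1: {3,4}
'a' @ 2: {1,5}  ✓accept
'c' @ 3: {}  — no active states
rest 'dc' ignored (set empty)
final: {}; accept 1 not in set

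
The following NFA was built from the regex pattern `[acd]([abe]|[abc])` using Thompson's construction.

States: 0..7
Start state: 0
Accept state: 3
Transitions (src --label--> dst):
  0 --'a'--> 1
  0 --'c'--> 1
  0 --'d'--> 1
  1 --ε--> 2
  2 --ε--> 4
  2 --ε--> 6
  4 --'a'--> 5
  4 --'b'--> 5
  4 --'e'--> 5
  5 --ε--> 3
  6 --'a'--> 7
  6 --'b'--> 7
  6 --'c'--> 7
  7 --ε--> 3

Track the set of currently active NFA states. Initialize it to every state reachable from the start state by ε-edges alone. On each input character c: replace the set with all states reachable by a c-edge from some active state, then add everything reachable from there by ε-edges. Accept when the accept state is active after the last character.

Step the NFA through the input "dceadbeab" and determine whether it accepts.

Answer: REJECT

Derivation:
initial (ε-close {0}): {0}
'd' @ 1: {1,2,4,6}
'c' @ 2: {3,7}  [accepting]
'e' @ 3: {}  — dead — no transitions
rest 'adbeab' ignored (set empty)
end set {} — state 3 not in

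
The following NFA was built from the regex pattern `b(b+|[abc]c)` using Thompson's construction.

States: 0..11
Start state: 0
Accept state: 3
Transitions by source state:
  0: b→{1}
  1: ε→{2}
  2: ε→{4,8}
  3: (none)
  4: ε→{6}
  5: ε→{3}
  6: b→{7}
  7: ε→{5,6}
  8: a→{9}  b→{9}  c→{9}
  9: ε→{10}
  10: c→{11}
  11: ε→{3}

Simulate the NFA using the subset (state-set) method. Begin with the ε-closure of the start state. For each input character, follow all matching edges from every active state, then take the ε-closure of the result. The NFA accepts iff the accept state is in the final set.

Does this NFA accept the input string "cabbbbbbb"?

Answer: REJECT

Trace:
initial (ε-close {0}): {0}
'c' @ 1: {}  — state set empty
rest 'abbbbbbb' ignored (set empty)
final: {}; accept 3 not in set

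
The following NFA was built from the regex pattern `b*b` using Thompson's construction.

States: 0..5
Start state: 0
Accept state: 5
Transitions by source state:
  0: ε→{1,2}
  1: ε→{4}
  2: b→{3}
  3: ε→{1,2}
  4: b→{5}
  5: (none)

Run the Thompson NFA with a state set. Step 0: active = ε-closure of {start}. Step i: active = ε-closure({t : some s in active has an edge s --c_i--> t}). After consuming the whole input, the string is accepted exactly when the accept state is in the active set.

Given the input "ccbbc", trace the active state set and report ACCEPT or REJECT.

start: ε-closure({0}) = {0,1,2,4}
'c' @ 1: {}  — no active states
rest 'cbbc' ignored (set empty)
final: {}; accept 5 not in set

Answer: REJECT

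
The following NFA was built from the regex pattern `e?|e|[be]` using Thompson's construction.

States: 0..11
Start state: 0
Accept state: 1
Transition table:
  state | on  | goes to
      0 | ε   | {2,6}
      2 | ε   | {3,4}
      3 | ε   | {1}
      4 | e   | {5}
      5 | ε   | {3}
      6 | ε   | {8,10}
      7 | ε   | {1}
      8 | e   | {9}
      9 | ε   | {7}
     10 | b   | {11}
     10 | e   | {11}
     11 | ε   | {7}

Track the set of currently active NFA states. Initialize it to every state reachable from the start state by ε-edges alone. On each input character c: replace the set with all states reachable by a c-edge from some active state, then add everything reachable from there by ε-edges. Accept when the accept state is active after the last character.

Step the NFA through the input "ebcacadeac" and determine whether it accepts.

Answer: REJECT

Derivation:
S₀ = ε-closure({0}) = {0,1,2,3,4,6,8,10}
'e' @ 1: {1,3,5,7,9,11}  (accept∈set)
'b' @ 2: {}  — dead — no transitions
rest 'cacadeac' ignored (set empty)
final: {}; accept 1 not in set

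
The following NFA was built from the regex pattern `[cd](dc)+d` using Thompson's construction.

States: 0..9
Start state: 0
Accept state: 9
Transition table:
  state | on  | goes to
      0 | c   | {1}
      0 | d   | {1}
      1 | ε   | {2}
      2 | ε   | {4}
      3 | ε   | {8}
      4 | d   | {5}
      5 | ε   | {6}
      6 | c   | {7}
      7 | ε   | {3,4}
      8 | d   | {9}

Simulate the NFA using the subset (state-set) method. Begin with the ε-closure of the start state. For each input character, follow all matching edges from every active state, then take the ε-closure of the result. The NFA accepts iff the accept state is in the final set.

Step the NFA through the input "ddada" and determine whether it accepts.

Answer: REJECT

Trace:
initial (ε-close {0}): {0}
'd' @ 1: {1,2,4}
'd' @ 2: {5,6}
'a' @ 3: {}  — no active states
rest 'da' ignored (set empty)
final: {}; accept 9 not in set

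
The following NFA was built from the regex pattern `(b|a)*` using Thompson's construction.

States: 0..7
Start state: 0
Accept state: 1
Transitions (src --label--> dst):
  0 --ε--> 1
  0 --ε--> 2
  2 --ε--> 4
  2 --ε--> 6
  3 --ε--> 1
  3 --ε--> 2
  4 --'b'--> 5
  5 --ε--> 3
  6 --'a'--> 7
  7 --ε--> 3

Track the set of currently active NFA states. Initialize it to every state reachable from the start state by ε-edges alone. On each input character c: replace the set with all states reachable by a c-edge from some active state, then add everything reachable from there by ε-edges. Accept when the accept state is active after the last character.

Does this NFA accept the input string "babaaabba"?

Answer: ACCEPT

Trace:
S₀ = ε-closure({0}) = {0,1,2,4,6}
'b' @ 1: {1,2,3,4,5,6}  [accepting]
'a' @ 2: {1,2,3,4,6,7}  [accepting]
'b' @ 3: {1,2,3,4,5,6}  [accepting]
'a' @ 4: {1,2,3,4,6,7}  [accepting]
'a' @ 5: {1,2,3,4,6,7}  [accepting]
'a' @ 6: {1,2,3,4,6,7}  [accepting]
'b' @ 7: {1,2,3,4,5,6}  [accepting]
'b' @ 8: {1,2,3,4,5,6}  [accepting]
'a' @ 9: {1,2,3,4,6,7}  [accepting]
end set {1,2,3,4,6,7} — state 1 in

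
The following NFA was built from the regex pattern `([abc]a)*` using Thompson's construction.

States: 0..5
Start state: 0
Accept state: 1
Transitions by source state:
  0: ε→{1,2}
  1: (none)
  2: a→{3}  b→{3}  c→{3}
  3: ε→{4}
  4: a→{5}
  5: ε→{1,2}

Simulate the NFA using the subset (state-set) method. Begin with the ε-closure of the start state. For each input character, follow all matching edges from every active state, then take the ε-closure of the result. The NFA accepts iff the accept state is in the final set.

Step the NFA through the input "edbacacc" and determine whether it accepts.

Answer: REJECT

Derivation:
S₀ = ε-closure({0}) = {0,1,2}
'e' @ 1: {}  — no active states
rest 'dbacacc' ignored (set empty)
final: {}; accept 1 not in set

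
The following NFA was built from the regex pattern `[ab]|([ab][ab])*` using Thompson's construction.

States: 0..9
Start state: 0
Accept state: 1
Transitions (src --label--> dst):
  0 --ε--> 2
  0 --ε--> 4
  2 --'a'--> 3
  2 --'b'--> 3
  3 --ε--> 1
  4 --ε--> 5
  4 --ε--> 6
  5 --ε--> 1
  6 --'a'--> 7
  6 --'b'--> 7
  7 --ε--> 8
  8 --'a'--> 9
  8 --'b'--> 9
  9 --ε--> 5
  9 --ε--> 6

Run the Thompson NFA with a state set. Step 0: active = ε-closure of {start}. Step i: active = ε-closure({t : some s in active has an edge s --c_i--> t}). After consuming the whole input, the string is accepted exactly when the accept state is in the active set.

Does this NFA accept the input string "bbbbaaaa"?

initial (ε-close {0}): {0,1,2,4,5,6}
'b' @ 1: {1,3,7,8}  ✓accept
'b' @ 2: {1,5,6,9}  ✓accept
'b' @ 3: {7,8}
'b' @ 4: {1,5,6,9}  ✓accept
'a' @ 5: {7,8}
'a' @ 6: {1,5,6,9}  ✓accept
'a' @ 7: {7,8}
'a' @ 8: {1,5,6,9}  ✓accept
final: {1,5,6,9}; accept 1 in set

Answer: ACCEPT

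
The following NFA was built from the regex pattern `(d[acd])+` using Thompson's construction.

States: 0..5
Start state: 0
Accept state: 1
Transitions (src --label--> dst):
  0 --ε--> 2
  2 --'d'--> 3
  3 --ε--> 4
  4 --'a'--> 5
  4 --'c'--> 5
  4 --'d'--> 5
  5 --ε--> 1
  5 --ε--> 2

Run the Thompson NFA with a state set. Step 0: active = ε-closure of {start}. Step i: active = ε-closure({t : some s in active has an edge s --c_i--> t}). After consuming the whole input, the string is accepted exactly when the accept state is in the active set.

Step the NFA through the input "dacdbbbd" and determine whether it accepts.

Answer: REJECT

Steps:
S₀ = ε-closure({0}) = {0,2}
'd' @ 1: {3,4}
'a' @ 2: {1,2,5}  [accepting]
'c' @ 3: {}  — state set empty
rest 'dbbbd' ignored (set empty)
final: {}; accept 1 not in set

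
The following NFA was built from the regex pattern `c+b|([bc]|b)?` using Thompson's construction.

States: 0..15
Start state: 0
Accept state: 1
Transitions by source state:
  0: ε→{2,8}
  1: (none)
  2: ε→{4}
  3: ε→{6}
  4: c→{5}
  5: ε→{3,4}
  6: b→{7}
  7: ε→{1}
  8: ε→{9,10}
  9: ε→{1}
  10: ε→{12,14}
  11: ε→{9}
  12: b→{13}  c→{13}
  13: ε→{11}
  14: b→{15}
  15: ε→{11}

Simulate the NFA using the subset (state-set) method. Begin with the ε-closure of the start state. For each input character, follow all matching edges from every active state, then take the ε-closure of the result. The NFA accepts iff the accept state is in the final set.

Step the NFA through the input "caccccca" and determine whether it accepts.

Answer: REJECT

Derivation:
S₀ = ε-closure({0}) = {0,1,2,4,8,9,10,12,14}
'c' @ 1: {1,3,4,5,6,9,11,13}  (accept∈set)
'a' @ 2: {}  — no active states
rest 'ccccca' ignored (set empty)
end set {} — state 1 not in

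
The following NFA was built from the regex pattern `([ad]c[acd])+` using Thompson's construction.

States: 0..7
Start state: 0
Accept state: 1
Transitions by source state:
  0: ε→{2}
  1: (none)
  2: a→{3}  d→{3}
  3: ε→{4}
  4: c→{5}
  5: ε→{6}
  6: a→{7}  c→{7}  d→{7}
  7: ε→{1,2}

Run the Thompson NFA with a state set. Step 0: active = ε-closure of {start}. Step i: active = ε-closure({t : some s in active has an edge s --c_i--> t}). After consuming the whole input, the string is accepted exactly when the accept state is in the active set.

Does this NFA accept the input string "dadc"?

start: ε-closure({0}) = {0,2}
'd' @ 1: {3,4}
'a' @ 2: {}  — dead — no transitions
rest 'dc' ignored (set empty)
final: {}; accept 1 not in set

Answer: REJECT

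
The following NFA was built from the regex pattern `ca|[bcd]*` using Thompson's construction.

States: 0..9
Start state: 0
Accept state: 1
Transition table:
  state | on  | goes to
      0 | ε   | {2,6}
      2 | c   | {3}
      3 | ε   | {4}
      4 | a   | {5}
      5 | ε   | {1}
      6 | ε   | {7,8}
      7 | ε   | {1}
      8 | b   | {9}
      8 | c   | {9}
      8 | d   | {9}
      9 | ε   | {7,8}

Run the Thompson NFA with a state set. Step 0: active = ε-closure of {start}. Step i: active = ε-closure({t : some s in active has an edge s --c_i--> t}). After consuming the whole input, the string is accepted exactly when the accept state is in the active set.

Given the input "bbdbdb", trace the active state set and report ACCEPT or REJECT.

initial (ε-close {0}): {0,1,2,6,7,8}
'b' @ 1: {1,7,8,9}  ✓accept
'b' @ 2: {1,7,8,9}  ✓accept
'd' @ 3: {1,7,8,9}  ✓accept
'b' @ 4: {1,7,8,9}  ✓accept
'd' @ 5: {1,7,8,9}  ✓accept
'b' @ 6: {1,7,8,9}  ✓accept
final: {1,7,8,9}; accept 1 in set

Answer: ACCEPT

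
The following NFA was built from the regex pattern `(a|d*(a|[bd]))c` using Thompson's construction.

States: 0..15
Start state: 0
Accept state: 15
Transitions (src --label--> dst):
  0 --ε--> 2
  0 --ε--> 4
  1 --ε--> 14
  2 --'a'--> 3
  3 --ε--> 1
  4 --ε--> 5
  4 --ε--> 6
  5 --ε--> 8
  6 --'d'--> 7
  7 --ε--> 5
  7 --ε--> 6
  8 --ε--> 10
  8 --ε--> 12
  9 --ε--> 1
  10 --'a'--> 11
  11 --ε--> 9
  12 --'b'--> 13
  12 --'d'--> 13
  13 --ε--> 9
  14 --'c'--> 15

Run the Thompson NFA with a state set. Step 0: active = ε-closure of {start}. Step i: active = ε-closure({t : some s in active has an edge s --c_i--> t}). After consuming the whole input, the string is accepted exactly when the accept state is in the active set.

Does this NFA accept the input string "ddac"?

Answer: ACCEPT

Steps:
S₀ = ε-closure({0}) = {0,2,4,5,6,8,10,12}
'd' @ 1: {1,5,6,7,8,9,10,12,13,14}
'd' @ 2: {1,5,6,7,8,9,10,12,13,14}
'a' @ 3: {1,9,11,14}
'c' @ 4: {15}  ✓accept
final: {15}; accept 15 in set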